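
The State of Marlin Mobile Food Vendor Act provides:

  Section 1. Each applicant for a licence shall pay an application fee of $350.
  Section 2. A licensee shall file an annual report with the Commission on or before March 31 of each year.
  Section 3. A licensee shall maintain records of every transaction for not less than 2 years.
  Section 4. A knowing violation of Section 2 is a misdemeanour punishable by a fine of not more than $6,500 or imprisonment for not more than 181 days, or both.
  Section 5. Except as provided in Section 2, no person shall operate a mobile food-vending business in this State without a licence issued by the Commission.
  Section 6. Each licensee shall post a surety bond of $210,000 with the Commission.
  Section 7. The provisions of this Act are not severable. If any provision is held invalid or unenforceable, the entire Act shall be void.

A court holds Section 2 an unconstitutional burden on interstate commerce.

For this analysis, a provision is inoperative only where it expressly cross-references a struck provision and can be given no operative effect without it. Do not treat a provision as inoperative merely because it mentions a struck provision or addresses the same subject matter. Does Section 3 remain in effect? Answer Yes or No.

Section 2 is struck. Section 4 has no operative effect of its own apart from Section 2 and is therefore inoperative. Section 7 provides that the Act is not severable, so the invalidity of any one provision voids the entire Act. No provision of the Act survives. Section 3 is among the inoperative provisions, so the answer is no.

No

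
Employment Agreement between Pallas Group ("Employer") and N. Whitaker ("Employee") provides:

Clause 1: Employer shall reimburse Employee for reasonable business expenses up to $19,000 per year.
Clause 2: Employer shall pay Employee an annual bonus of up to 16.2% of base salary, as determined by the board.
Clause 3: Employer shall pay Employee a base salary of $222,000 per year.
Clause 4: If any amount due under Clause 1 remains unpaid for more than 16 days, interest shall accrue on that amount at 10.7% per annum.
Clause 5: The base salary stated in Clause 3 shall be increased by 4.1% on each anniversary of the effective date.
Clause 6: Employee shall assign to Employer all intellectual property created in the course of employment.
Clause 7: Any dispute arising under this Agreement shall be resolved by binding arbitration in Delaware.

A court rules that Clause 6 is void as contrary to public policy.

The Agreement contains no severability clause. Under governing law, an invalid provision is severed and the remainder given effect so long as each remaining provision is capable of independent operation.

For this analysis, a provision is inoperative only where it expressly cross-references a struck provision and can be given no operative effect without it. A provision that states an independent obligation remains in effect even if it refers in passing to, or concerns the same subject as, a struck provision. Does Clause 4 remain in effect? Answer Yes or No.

Yes

Clause 6 is struck. No other provision's operative terms depend on Clause 6. With no severability clause, the stated default rule severs what cannot stand and enforces each remaining provision that can operate on its own. That leaves Clause 1, Clause 2, Clause 3, Clause 4, Clause 5, and Clause 7 in effect. Clause 4 is among the surviving provisions, so the answer is yes.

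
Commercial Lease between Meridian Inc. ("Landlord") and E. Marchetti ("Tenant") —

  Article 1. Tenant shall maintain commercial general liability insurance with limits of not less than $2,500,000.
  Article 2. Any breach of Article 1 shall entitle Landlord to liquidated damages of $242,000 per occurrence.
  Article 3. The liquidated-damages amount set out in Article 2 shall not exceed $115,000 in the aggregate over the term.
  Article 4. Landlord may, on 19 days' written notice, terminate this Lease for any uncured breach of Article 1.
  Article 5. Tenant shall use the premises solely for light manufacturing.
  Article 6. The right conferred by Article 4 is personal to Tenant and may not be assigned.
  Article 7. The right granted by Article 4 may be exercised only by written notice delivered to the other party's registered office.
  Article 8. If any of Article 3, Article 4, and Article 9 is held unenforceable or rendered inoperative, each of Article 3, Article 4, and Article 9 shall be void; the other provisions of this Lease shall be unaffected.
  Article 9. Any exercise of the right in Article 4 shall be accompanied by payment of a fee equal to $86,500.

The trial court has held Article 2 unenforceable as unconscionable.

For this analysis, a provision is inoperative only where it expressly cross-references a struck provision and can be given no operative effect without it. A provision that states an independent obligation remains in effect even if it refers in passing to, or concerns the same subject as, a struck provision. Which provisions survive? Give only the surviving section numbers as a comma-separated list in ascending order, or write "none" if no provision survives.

1, 5, 8

Article 2 is struck. Article 3 operates only by reference to Article 2, so it falls with Article 2. Article 8 declares Article 3, Article 4, and Article 9 mutually dependent; since one of them has fallen, all of them are of no effect. That brings down Article 4 and Article 9 as well. Article 6 and Article 7 in turn depend solely on a provision now struck and likewise fall. The remainder continues in force under Article 8. Article 1, Article 5, and Article 8 remain in effect.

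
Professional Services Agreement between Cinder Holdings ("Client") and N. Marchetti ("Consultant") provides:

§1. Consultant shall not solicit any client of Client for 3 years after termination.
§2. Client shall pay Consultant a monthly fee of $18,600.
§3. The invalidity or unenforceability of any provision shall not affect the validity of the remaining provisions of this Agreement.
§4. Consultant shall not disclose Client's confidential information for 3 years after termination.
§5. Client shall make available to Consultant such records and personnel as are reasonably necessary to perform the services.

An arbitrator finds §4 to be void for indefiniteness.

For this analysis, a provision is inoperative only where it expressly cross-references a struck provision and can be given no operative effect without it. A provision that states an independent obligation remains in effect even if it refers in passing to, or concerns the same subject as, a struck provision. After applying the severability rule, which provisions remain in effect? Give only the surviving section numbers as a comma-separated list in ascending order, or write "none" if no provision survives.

1, 2, 3, 5

§4 is struck. Nothing else in the Agreement is defined by reference to §4. §3 is a severability clause and preserves every provision that can still be given independent effect. §1, §2, §3, and §5 remain in effect.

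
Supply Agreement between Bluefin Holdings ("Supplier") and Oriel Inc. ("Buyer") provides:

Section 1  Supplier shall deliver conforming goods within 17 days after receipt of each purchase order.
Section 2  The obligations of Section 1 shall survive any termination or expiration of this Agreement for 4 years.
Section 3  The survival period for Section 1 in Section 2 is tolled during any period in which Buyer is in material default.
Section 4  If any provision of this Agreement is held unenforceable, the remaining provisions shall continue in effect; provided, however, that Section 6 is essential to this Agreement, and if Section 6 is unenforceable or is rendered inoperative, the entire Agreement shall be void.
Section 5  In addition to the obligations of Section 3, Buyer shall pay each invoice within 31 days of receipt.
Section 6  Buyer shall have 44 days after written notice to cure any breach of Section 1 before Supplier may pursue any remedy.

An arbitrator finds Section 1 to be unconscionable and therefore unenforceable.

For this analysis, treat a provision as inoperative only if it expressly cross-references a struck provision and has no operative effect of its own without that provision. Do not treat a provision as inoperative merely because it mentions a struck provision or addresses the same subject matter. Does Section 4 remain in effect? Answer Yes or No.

Section 1 is struck. Section 2 operates only by reference to Section 1, so it falls with Section 1. Section 6 operates only by reference to Section 1, so it falls with Section 1. Section 3 does nothing except set the tolling of the survival period for Section 1 by reference to Section 2; with Section 2 gone it has no independent effect and is inoperative. Section 4 makes Section 6 an essential term, and Section 6 has been rendered inoperative by the cascade; under Section 4, the entire Agreement is therefore void. No provision of the Agreement survives. Section 4 is among the inoperative provisions, so the answer is no.

No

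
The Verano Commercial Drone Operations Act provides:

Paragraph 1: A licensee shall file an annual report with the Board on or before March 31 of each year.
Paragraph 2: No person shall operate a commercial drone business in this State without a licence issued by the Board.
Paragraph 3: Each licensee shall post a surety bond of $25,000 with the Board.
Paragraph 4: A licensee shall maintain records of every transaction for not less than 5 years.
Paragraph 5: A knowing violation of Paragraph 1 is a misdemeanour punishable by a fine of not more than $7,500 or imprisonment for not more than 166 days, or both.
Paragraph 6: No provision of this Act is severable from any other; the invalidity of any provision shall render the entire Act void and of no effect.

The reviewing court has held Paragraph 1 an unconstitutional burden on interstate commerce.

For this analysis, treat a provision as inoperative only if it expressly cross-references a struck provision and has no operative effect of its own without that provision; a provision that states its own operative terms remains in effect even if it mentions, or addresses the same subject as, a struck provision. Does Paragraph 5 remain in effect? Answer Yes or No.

Paragraph 1 is struck. Paragraph 5 operates only by reference to Paragraph 1, so it falls with Paragraph 1. Paragraph 6 provides that the Act is not severable, so the invalidity of any one provision voids the entire Act. No provision of the Act survives. Paragraph 5 is among the inoperative provisions, so the answer is no.

No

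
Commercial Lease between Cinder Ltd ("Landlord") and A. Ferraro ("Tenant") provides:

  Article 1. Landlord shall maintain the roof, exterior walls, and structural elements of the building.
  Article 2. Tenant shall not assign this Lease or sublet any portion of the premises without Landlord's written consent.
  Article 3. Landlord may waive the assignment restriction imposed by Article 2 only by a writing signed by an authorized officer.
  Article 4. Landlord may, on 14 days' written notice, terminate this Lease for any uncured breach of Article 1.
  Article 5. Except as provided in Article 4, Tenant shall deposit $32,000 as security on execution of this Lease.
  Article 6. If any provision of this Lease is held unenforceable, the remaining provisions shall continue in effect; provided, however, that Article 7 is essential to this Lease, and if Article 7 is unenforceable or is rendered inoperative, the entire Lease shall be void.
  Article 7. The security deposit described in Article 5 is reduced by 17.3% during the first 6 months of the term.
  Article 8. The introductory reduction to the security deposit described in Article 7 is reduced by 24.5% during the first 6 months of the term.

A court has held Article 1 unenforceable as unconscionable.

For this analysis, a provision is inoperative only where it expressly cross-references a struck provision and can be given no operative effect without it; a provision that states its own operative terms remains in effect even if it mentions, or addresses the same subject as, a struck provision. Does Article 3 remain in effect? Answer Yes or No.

Article 1 is struck. The only function of Article 4 is the termination right for breach of Article 1, so it cannot stand once Article 1 is removed. Article 5 mentions Article 4 but its own obligation stands independently of Article 4, so Article 5 is not affected. Article 6 makes Article 7 an essential term, but Article 7 is unaffected, so the severability proviso in Article 6 preserves the remaining provisions. That leaves Article 2, Article 3, Article 5, Article 6, Article 7, and Article 8 in effect. Article 3 is among the surviving provisions, so the answer is yes.

Yes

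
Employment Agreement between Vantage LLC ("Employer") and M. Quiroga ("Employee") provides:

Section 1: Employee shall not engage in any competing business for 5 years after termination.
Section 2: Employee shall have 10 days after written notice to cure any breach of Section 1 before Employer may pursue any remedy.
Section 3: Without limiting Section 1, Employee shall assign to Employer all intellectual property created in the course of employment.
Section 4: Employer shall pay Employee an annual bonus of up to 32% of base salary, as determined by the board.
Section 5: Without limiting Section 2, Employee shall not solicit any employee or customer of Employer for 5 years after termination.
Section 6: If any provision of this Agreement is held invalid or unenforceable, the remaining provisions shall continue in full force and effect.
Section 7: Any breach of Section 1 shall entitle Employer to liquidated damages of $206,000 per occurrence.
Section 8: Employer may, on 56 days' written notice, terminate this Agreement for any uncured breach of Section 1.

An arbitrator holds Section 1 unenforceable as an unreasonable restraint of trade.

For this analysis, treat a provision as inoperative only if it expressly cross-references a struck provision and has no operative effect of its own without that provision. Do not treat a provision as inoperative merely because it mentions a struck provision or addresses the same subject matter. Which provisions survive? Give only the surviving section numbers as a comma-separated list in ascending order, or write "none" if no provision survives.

3, 4, 5, 6

Section 1 is struck. Section 2 merely fixes the cure period for breach of Section 1; with Section 1 gone it has nothing to operate on and falls away. Section 7 has no operative effect of its own apart from Section 1 and is therefore inoperative. Section 8 merely fixes the termination right for breach of Section 1; with Section 1 gone it has nothing to operate on and falls away. Although Section 3 refers to Section 1, its operative terms do not depend on Section 1, so it remains in effect. Although Section 5 refers to Section 2, its operative terms do not depend on Section 2, so it remains in effect. Under the severability clause in Section 6, the remaining provisions continue in force. Section 3, Section 4, Section 5, and Section 6 remain in effect.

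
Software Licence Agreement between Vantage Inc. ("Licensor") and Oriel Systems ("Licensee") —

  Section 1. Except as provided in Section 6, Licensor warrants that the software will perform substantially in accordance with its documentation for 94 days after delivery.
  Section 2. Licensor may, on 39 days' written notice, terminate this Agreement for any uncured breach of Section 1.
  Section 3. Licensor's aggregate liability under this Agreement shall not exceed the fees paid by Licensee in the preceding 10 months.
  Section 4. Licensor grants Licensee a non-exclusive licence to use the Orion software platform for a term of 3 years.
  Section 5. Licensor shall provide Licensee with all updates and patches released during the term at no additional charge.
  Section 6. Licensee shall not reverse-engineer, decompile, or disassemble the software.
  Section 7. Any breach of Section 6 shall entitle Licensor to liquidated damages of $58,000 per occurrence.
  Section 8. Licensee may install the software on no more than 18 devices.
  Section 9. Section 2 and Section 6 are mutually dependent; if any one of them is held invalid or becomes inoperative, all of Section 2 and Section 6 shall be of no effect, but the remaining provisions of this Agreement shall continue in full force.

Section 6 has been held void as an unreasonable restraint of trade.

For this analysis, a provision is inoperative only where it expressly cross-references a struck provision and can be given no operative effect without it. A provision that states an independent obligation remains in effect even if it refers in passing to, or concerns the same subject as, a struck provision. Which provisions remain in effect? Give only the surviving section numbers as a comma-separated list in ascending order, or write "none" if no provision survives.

Section 6 is struck. Section 7 does nothing except set the liquidated-damages amount by reference to Section 6; with Section 6 gone it has no independent effect and is inoperative. Although Section 1 refers to Section 6, its operative terms do not depend on Section 6, so it remains in effect. Section 9 declares Section 2 and Section 6 mutually dependent; since one of them has fallen, all of them are of no effect. That brings down Section 2 as well. The remainder continues in force under Section 9. The provisions still in force are Section 1, Section 3, Section 4, Section 5, Section 8, and Section 9.

1, 3, 4, 5, 8, 9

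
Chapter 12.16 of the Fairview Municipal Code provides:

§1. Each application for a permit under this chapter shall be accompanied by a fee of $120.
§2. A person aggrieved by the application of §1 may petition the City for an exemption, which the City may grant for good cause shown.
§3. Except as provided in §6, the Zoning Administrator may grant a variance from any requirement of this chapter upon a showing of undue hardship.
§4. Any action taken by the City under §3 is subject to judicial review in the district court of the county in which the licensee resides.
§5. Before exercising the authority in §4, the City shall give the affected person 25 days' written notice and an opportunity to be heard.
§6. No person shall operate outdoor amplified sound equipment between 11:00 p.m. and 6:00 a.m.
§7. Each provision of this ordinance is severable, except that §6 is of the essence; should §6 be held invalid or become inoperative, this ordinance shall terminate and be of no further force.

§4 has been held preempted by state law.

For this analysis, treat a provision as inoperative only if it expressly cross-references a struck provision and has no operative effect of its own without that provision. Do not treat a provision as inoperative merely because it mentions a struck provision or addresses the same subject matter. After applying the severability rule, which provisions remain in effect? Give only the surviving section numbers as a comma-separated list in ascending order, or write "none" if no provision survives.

§4 is struck. §5 operates only by reference to §4, so it falls with §4. §7 makes §6 an essential term, but §6 is unaffected, so the severability proviso in §7 preserves the remaining provisions. §1, §2, §3, §6, and §7 remain in effect.

1, 2, 3, 6, 7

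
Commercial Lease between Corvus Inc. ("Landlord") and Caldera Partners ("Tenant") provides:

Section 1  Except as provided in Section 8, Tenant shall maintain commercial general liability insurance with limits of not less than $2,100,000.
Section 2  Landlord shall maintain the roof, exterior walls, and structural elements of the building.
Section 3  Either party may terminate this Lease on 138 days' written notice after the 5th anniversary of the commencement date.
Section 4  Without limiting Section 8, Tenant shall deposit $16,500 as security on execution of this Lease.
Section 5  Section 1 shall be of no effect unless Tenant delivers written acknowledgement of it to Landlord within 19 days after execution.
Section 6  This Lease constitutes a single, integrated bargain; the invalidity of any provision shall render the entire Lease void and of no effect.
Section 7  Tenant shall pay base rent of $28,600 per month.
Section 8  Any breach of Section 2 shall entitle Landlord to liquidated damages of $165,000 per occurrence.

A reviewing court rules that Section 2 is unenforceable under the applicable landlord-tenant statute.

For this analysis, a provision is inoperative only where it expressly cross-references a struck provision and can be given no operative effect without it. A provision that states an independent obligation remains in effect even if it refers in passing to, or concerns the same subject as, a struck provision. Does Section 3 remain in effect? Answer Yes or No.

Section 2 is struck. Section 8 operates only by reference to Section 2, so it falls with Section 2. Section 6 provides that the Lease is not severable, so the invalidity of any one provision voids the entire Lease. No provision of the Lease survives. Section 3 is among the inoperative provisions, so the answer is no.

No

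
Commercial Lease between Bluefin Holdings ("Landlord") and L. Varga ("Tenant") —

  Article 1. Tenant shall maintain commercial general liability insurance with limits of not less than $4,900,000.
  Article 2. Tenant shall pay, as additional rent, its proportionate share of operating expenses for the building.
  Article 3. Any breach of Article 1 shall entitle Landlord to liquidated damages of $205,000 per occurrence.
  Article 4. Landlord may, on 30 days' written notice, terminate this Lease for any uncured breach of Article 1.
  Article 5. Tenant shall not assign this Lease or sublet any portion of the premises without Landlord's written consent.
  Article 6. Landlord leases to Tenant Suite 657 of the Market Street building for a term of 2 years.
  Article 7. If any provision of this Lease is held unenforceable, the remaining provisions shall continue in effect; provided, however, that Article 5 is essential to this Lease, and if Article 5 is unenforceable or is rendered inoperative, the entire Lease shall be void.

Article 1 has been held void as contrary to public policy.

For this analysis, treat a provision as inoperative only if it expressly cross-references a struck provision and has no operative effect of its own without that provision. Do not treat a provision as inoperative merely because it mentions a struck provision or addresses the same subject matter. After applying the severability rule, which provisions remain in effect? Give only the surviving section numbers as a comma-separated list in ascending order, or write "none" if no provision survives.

2, 5, 6, 7

Article 1 is struck. Article 3 operates only by reference to Article 1, so it falls with Article 1. Article 4 operates only by reference to Article 1, so it falls with Article 1. Article 7 makes Article 5 an essential term, but Article 5 is unaffected, so the severability proviso in Article 7 preserves the remaining provisions. Article 2, Article 5, Article 6, and Article 7 remain in effect.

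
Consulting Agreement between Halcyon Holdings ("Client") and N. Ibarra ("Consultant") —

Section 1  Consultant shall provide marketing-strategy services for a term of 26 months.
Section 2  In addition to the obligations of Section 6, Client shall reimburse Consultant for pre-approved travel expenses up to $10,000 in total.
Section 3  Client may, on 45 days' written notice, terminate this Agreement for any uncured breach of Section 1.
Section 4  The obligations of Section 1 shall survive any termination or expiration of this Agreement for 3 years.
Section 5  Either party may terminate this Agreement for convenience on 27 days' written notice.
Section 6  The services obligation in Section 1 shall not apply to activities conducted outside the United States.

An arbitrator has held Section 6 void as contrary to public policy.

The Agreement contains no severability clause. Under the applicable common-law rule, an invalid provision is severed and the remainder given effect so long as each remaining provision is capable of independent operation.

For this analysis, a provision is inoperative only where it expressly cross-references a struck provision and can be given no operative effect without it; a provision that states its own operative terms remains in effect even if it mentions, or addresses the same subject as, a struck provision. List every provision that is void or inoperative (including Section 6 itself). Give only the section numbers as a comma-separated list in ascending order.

6

Section 6 is struck. Section 2 mentions Section 6 but its own obligation stands independently of Section 6, so Section 2 is not affected. Nothing else in the Agreement is defined by reference to Section 6. With no severability clause, the stated default rule severs what cannot stand and enforces each remaining provision that can operate on its own. Section 1, Section 2, Section 3, Section 4, and Section 5 remain in effect.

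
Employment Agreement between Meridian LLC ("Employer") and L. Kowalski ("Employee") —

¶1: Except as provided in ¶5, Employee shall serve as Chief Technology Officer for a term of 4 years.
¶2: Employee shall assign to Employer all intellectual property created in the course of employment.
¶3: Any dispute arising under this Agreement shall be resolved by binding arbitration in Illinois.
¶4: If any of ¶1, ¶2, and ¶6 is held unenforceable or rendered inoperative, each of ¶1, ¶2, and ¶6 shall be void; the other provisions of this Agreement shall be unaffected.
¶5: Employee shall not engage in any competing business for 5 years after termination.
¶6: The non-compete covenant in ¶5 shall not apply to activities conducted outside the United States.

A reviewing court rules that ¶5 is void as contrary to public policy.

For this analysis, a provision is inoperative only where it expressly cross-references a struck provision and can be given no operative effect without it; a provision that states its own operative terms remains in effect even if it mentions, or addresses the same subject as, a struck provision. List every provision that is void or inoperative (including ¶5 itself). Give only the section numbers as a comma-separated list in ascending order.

1, 2, 5, 6

¶5 is struck. ¶6 has no operative effect of its own apart from ¶5 and is therefore inoperative. ¶4 declares ¶1, ¶2, and ¶6 mutually dependent; since one of them has fallen, all of them are of no effect. That brings down ¶1 and ¶2 as well. The remainder continues in force under ¶4. That leaves ¶3 and ¶4 in effect.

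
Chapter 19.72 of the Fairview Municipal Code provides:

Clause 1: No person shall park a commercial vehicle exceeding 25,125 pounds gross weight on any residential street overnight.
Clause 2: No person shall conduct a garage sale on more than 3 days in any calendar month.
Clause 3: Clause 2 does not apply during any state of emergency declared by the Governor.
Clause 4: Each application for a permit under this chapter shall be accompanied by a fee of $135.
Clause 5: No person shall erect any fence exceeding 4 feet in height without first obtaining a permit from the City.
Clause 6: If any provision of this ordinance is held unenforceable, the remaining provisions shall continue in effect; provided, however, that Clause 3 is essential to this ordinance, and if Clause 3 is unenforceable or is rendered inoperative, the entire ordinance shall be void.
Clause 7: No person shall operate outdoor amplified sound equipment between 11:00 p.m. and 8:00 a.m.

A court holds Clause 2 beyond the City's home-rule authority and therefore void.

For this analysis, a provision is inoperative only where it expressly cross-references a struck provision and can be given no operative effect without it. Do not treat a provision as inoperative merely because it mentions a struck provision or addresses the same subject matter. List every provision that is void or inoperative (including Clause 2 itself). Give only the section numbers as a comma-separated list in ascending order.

Clause 2 is struck. Clause 3 merely fixes the emergency suspension of Clause 2; with Clause 2 gone it has nothing to operate on and falls away. Clause 6 makes Clause 3 an essential term, and Clause 3 has been rendered inoperative by the cascade; under Clause 6, the entire ordinance is therefore void. No provision of the ordinance survives.

1, 2, 3, 4, 5, 6, 7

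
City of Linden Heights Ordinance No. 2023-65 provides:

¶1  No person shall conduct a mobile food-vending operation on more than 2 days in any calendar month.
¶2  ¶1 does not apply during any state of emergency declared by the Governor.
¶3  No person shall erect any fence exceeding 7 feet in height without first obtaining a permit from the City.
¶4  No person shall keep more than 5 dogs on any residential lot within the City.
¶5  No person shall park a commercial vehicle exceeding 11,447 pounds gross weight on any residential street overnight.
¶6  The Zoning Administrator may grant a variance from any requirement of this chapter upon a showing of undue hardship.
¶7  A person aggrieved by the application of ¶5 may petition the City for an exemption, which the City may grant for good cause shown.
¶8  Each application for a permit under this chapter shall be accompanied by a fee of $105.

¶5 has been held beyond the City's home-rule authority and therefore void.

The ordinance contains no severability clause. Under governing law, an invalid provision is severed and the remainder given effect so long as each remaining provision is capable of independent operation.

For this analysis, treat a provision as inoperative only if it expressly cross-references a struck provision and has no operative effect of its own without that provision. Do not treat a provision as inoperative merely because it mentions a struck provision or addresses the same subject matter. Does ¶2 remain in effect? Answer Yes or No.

¶5 is struck. ¶7 has no operative effect of its own apart from ¶5 and is therefore inoperative. With no severability clause, the stated default rule severs what cannot stand and enforces each remaining provision that can operate on its own. ¶1, ¶2, ¶3, ¶4, ¶6, and ¶8 remain in effect. ¶2 is among the surviving provisions, so the answer is yes.

Yes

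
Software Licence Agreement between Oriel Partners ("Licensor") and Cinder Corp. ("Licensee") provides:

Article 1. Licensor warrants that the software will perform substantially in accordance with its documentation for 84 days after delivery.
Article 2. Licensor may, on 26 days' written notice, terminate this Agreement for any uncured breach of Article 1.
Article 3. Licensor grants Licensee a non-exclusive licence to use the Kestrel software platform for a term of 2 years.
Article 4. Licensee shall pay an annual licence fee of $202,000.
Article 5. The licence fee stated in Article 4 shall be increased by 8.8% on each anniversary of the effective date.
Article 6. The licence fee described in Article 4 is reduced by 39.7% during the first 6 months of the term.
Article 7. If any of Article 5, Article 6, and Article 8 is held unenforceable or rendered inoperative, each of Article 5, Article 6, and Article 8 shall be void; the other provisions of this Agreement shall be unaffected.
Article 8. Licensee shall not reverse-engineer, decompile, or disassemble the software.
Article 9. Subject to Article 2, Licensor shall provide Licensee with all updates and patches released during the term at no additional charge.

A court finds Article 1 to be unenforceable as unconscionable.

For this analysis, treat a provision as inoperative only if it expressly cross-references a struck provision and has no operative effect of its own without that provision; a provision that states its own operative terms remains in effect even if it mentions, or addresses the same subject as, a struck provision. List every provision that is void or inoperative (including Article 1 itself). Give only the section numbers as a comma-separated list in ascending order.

1, 2

Article 1 is struck. Article 2 has no operative effect of its own apart from Article 1 and is therefore inoperative. Although Article 9 refers to Article 2, its operative terms do not depend on Article 2, so it remains in effect. Article 7 ties Article 5, Article 6, and Article 8 together, but none of those is affected here; the remaining provisions continue in force under Article 7. Article 3, Article 4, Article 5, Article 6, Article 7, Article 8, and Article 9 remain in effect.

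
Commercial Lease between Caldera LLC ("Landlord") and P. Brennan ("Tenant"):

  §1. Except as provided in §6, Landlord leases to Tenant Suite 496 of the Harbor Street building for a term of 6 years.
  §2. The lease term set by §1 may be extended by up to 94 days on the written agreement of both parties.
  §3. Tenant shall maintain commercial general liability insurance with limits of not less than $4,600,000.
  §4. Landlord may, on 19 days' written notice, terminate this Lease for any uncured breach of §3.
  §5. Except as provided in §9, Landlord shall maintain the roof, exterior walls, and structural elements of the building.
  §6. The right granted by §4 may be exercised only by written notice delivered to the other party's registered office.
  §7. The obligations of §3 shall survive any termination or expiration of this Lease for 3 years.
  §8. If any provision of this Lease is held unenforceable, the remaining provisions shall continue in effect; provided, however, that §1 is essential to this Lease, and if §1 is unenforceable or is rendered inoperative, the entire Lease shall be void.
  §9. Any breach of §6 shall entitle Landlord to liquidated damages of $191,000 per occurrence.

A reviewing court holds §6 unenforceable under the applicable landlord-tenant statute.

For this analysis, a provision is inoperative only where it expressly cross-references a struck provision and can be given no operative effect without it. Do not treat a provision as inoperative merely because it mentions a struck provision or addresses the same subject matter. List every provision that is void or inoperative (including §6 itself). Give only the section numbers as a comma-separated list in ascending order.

6, 9

§6 is struck. The whole of §9 is the liquidated-damages amount, defined by reference to §6, so §9 cannot stand once §6 is removed. §1 mentions §6 but its own obligation stands independently of §6, so §1 is not affected. §5 mentions §9 but its own obligation stands independently of §9, so §5 is not affected. §8 makes §1 an essential term, but §1 is unaffected, so the severability proviso in §8 preserves the remaining provisions. That leaves §1, §2, §3, §4, §5, §7, and §8 in effect.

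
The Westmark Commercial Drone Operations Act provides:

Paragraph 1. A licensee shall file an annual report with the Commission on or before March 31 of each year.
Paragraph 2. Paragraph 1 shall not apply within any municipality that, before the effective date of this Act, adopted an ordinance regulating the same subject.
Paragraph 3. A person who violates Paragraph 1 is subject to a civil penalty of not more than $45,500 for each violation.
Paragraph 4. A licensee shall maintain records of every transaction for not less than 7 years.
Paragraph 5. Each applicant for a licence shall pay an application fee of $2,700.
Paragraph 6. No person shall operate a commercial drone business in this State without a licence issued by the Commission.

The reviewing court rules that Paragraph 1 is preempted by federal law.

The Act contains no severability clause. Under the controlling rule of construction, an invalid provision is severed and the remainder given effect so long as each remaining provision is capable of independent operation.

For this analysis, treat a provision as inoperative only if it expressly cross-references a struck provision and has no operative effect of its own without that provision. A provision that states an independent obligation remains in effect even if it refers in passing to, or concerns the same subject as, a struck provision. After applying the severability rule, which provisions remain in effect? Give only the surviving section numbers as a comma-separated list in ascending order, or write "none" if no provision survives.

4, 5, 6

Paragraph 1 is struck. The only function of Paragraph 2 is the local-preemption carve-out from Paragraph 1, so it cannot stand once Paragraph 1 is removed. The only function of Paragraph 3 is the civil penalty for violating Paragraph 1, so it cannot stand once Paragraph 1 is removed. With no severability clause, the stated default rule severs what cannot stand and enforces each remaining provision that can operate on its own. That leaves Paragraph 4, Paragraph 5, and Paragraph 6 in effect.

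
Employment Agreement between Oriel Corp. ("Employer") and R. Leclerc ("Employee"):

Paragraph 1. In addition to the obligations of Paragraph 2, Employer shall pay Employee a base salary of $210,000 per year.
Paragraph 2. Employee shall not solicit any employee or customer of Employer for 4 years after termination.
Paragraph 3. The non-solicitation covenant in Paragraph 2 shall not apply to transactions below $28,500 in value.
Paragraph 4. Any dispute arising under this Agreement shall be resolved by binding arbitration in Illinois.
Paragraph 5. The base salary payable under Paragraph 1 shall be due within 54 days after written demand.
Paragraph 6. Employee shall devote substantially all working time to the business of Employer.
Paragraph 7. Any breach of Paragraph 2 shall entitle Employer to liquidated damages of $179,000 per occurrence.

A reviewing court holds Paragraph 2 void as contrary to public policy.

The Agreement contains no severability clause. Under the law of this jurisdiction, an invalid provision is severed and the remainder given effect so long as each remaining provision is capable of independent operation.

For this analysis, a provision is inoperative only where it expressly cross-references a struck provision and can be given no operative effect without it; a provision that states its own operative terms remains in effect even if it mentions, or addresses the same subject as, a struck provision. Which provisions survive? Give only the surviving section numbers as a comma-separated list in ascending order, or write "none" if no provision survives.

1, 4, 5, 6

Paragraph 2 is struck. Paragraph 3 has no operative effect of its own apart from Paragraph 2 and is therefore inoperative. Paragraph 7 operates only by reference to Paragraph 2, so it falls with Paragraph 2. Although Paragraph 1 refers to Paragraph 2, its operative terms do not depend on Paragraph 2, so it remains in effect. With no severability clause, the stated default rule severs what cannot stand and enforces each remaining provision that can operate on its own. The provisions still in force are Paragraph 1, Paragraph 4, Paragraph 5, and Paragraph 6.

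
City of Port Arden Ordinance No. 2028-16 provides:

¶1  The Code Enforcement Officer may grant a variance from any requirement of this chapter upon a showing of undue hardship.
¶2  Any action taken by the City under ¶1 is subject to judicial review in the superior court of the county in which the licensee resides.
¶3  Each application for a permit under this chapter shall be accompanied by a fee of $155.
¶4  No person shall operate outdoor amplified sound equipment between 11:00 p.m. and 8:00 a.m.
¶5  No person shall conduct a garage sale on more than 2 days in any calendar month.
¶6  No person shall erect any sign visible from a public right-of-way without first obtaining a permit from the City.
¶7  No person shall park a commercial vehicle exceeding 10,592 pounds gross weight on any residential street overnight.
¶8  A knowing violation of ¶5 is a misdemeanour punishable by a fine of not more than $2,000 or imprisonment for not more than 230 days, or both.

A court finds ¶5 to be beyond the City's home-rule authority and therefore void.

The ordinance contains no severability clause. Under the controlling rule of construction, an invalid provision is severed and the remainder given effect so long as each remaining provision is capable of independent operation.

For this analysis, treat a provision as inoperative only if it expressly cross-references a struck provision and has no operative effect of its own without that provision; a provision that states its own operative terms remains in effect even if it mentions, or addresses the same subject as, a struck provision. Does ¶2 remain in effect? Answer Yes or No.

¶5 is struck. The only function of ¶8 is the criminal penalty for violating ¶5, so it cannot stand once ¶5 is removed. With no severability clause, the stated default rule severs what cannot stand and enforces each remaining provision that can operate on its own. That leaves ¶1, ¶2, ¶3, ¶4, ¶6, and ¶7 in effect. ¶2 is among the surviving provisions, so the answer is yes.

Yes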